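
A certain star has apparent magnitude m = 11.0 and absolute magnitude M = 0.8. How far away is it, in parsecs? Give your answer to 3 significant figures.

Distance modulus: m − M = 11.0 − (0.8) = 10.200
m − M = 5 log₁₀ d − 5
log₁₀ d = (m − M)/5 + 1 = 3.0400
d = 10^3.0400 = 1096 pc

d ≈ 1100 pc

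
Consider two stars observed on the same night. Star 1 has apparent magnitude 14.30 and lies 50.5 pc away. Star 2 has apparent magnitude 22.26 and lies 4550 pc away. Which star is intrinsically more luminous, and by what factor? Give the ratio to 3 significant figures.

Star 2 is more luminous, by a factor of 5.31.

Star 1: M = m − 5 log₁₀ d + 5 = 14.30 − 5·1.7033 + 5 = 10.784
Star 2: M = m − 5 log₁₀ d + 5 = 22.26 − 5·3.6580 + 5 = 8.970
ΔM = M_1 − M_2 = 10.784 − (8.970) = 1.814; smaller M is more luminous → Star 2.
L ratio = 10^(0.4 |ΔM|) = 10^0.725 = 5.314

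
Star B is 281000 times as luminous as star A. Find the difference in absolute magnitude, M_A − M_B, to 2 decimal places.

M_A − M_B ≈ 13.62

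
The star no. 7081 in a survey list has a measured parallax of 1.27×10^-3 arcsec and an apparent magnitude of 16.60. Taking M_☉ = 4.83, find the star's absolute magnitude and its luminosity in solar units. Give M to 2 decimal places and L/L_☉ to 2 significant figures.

d = 1/p = 1/1.27×10^-3″ = 787.4 pc
M = m − 5 log₁₀ d + 5 = 16.60 − 5·2.8962 + 5 = 7.119
M − M_☉ = 7.119 − 4.83 = 2.289
L/L_☉ = 10^(−0.4 × 2.289) = 0.1214

M ≈ 7.12; L/L_☉ ≈ 0.12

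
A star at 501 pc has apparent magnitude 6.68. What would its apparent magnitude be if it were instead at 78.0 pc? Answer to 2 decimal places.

m ≈ 2.64

Flux ∝ 1/d², so Δm = 5 log₁₀(d₂/d₁) = 5 log₁₀(78.0/501) = -4.039
m₂ = m₁ + Δm = 6.68 + (-4.039) = 2.641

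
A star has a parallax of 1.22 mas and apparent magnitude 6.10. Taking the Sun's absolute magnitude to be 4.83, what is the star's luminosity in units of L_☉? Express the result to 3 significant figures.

L/L_☉ ≈ 2090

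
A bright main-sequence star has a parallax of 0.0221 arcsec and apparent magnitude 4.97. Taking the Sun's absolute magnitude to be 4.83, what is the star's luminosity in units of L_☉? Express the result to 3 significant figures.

L/L_☉ ≈ 18.0

d = 1/p = 1/0.0221″ = 45.25 pc
M = m − 5 log₁₀ d + 5 = 4.97 − 5·1.6556 + 5 = 1.692
M − M_☉ = 1.692 − 4.83 = -3.138
L/L_☉ = 10^(−0.4 × -3.138) = 18.00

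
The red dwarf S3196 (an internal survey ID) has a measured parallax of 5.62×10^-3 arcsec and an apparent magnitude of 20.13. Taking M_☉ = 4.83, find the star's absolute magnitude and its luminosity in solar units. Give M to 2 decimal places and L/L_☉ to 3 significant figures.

M ≈ 13.88; L/L_☉ ≈ 2.40×10^-4

d = 1/p = 1/5.62×10^-3″ = 177.9 pc
M = m − 5 log₁₀ d + 5 = 20.13 − 5·2.2503 + 5 = 13.879
M − M_☉ = 13.879 − 4.83 = 9.049
L/L_☉ = 10^(−0.4 × 9.049) = 2.402×10^-4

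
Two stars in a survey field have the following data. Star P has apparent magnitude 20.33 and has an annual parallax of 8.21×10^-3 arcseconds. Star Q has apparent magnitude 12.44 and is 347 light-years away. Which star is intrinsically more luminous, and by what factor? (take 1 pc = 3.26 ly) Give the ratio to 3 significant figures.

Star Q is more luminous, by a factor of 1090.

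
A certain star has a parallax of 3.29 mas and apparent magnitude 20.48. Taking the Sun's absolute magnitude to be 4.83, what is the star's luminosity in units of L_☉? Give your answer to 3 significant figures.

L/L_☉ ≈ 5.08×10^-4

d = 1/p = 1000/3.29 mas = 304.0 pc
M = m − 5 log₁₀ d + 5 = 20.48 − 5·2.4828 + 5 = 13.066
M − M_☉ = 13.066 − 4.83 = 8.236
L/L_☉ = 10^(−0.4 × 8.236) = 5.077×10^-4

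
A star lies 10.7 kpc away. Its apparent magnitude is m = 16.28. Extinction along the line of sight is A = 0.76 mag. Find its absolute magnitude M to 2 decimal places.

d = 10.7 kpc = 10700 pc
5 log₁₀(d/10 pc) = 5 log₁₀(10700) − 5 = 15.147
M = m − 5 log₁₀(d/10) − A = 16.28 − 15.147 − 0.76 = 0.373

M ≈ 0.37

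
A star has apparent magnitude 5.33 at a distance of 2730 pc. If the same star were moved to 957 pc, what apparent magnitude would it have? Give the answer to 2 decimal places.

m ≈ 3.05

Flux ∝ 1/d², so Δm = 5 log₁₀(d₂/d₁) = 5 log₁₀(957/2730) = -2.276
m₂ = m₁ + Δm = 5.33 + (-2.276) = 3.054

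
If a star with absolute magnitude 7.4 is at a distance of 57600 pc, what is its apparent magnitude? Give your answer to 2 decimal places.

m ≈ 26.20

m = M + 5 log₁₀ d − 5 = 7.4 + 5·4.7604 − 5 = 26.202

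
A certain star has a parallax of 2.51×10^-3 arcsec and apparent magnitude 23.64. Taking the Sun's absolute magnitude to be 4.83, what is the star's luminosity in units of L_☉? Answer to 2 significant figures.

d = 1/p = 1/2.51×10^-3″ = 398.4 pc
M = m − 5 log₁₀ d + 5 = 23.64 − 5·2.6003 + 5 = 15.638
M − M_☉ = 15.638 − 4.83 = 10.808
L/L_☉ = 10^(−0.4 × 10.808) = 4.750×10^-5

L/L_☉ ≈ 4.7×10^-5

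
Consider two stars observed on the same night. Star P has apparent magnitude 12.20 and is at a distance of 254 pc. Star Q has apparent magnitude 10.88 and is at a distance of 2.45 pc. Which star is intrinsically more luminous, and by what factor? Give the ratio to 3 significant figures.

Star P: M = m − 5 log₁₀ d + 5 = 12.20 − 5·2.4048 + 5 = 5.176
Star Q: M = m − 5 log₁₀ d + 5 = 10.88 − 5·0.3892 + 5 = 13.934
ΔM = M_P − M_Q = 5.176 − (13.934) = -8.758; smaller M is more luminous → Star P.
L ratio = 10^(0.4 |ΔM|) = 10^3.503 = 3187

Star P is more luminous, by a factor of 3190.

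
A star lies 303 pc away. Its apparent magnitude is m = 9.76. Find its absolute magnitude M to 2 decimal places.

5 log₁₀(d/10 pc) = 5 log₁₀(303.0) − 5 = 7.407
M = m − 5 log₁₀(d/10) = 9.76 − 7.407 = 2.353

M ≈ 2.35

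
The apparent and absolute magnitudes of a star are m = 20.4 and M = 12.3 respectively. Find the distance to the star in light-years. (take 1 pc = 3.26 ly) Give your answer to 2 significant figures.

Distance modulus: m − M = 20.4 − (12.3) = 8.100
m − M = 5 log₁₀ d − 5
log₁₀ d = (m − M)/5 + 1 = 2.6200
d = 10^2.6200 = 416.9 pc
= 1359 ly

d ≈ 1400 ly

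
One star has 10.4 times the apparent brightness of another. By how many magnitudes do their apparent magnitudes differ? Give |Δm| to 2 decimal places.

Pogson: Δm = −2.5 log₁₀(ratio) = −2.5 log₁₀(10.4) = −2.5 × 1.0170 = -2.543

|Δm| ≈ 2.54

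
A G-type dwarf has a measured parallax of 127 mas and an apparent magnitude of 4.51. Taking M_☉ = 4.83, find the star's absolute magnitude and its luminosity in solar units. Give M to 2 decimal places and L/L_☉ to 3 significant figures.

M ≈ 5.03; L/L_☉ ≈ 0.833

d = 1/p = 1000/127 mas = 7.874 pc
M = m − 5 log₁₀ d + 5 = 4.51 − 5·0.8962 + 5 = 5.029
M − M_☉ = 5.029 − 4.83 = 0.199
L/L_☉ = 10^(−0.4 × 0.199) = 0.8325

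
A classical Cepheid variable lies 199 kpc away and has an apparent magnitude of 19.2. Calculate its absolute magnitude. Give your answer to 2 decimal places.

M ≈ -2.29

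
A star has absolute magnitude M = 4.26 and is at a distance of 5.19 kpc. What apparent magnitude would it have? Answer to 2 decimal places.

d = 5.19 kpc = 5190 pc
m = M + 5 log₁₀ d − 5 = 4.26 + 5·3.7152 − 5 = 17.836

m ≈ 17.84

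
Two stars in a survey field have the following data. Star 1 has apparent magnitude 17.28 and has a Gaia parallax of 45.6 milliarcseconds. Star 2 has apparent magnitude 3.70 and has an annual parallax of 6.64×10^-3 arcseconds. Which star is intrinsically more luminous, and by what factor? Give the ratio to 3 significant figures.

Star 1: p = 45.6 mas = 0.0456″ → d = 1/p = 21.93 pc
Star 1: M = m − 5 log₁₀ d + 5 = 17.28 − 5·1.3410 + 5 = 15.575
Star 2: d = 1/p = 1/6.64×10^-3″ = 150.6 pc
Star 2: M = m − 5 log₁₀ d + 5 = 3.70 − 5·2.1778 + 5 = -2.189
ΔM = M_1 − M_2 = 15.575 − (-2.189) = 17.764; smaller M is more luminous → Star 2.
L ratio = 10^(0.4 |ΔM|) = 10^7.106 = 1.275×10^7

Star 2 is more luminous, by a factor of 1.28×10^7.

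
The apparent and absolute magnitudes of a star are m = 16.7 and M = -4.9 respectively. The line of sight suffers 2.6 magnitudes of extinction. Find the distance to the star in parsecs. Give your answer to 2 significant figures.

m − M = 5 log₁₀(d/10 pc) + A  ⇒  16.7 − (-4.9) − 2.6 = 5 log₁₀(d/10)
19.000 = 5 log₁₀(d/10)
log₁₀ d = (m − M − A)/5 + 1 = 4.8000
d = 10^4.8000 = 63100 pc

d ≈ 63000 pc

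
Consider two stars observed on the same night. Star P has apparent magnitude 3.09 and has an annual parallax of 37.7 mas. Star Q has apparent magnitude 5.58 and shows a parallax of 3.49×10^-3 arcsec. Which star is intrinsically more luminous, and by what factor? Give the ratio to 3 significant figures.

Star P: p = 37.7 mas = 0.0377″ → d = 1/p = 26.53 pc
Star P: M = m − 5 log₁₀ d + 5 = 3.09 − 5·1.4237 + 5 = 0.972
Star Q: d = 1/p = 1/3.49×10^-3″ = 286.5 pc
Star Q: M = m − 5 log₁₀ d + 5 = 5.58 − 5·2.4572 + 5 = -1.706
ΔM = M_P − M_Q = 0.972 − (-1.706) = 2.678; smaller M is more luminous → Star Q.
L ratio = 10^(0.4 |ΔM|) = 10^1.071 = 11.78

Star Q is more luminous, by a factor of 11.8.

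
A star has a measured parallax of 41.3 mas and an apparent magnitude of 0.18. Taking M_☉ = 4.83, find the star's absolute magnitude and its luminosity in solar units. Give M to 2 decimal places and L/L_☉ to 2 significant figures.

M ≈ -1.74; L/L_☉ ≈ 420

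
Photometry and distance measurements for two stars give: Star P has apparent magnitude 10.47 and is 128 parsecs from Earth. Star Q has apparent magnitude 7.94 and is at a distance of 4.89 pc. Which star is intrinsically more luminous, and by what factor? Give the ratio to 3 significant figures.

Star P is more luminous, by a factor of 66.7.

Star P: M = m − 5 log₁₀ d + 5 = 10.47 − 5·2.1072 + 5 = 4.934
Star Q: M = m − 5 log₁₀ d + 5 = 7.94 − 5·0.6893 + 5 = 9.493
ΔM = M_P − M_Q = 4.934 − (9.493) = -4.560; smaller M is more luminous → Star P.
L ratio = 10^(0.4 |ΔM|) = 10^1.824 = 66.65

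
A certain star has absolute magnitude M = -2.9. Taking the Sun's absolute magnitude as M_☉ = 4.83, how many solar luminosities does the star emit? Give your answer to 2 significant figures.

L/L_☉ ≈ 1200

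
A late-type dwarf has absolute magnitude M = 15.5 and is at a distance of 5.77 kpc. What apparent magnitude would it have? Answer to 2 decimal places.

d = 5.77 kpc = 5770 pc
m = M + 5 log₁₀ d − 5 = 15.5 + 5·3.7612 − 5 = 29.306

m ≈ 29.31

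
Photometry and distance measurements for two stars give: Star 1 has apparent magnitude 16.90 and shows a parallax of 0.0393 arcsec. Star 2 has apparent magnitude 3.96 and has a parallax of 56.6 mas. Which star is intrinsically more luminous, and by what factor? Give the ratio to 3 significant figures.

Star 2 is more luminous, by a factor of 72300.

Star 1: d = 1/p = 1/0.0393″ = 25.45 pc
Star 1: M = m − 5 log₁₀ d + 5 = 16.90 − 5·1.4056 + 5 = 14.872
Star 2: p = 56.6 mas = 0.0566″ → d = 1/p = 17.67 pc
Star 2: M = m − 5 log₁₀ d + 5 = 3.96 − 5·1.2472 + 5 = 2.724
ΔM = M_1 − M_2 = 14.872 − (2.724) = 12.148; smaller M is more luminous → Star 2.
L ratio = 10^(0.4 |ΔM|) = 10^4.859 = 72300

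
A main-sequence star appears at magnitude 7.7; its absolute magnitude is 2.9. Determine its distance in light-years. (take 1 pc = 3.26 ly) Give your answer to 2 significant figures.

d ≈ 300 ly

μ = m − M = 4.800
m − M = 5 log₁₀ d − 5
log₁₀ d = (m − M)/5 + 1 = 1.9600
d = 10^1.9600 = 91.20 pc
= 297.3 ly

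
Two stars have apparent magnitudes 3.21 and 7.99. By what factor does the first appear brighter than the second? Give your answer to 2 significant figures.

Δm = 3.21 − (7.99) = -4.78
Flux ratio = 10^(−0.4 Δm) = 10^(−0.4 × -4.78) = 10^1.912 = 81.66

82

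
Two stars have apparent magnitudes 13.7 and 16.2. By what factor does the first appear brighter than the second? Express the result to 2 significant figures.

10

Magnitude difference = -2.5
Flux ratio = 10^(−0.4 Δm) = 10^(−0.4 × -2.5) = 10^1.000 = 10.00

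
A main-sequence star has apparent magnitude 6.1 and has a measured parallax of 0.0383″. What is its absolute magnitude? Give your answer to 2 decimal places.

M ≈ 4.02

d = 1/p = 1/0.0383″ = 26.11 pc
5 log₁₀(d/10 pc) = 5 log₁₀(26.11) − 5 = 2.084
M = m − 5 log₁₀(d/10) = 6.1 − 2.084 = 4.016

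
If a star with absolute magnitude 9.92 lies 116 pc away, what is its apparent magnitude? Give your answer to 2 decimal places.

m = M + 5 log₁₀ d − 5 = 9.92 + 5·2.0645 − 5 = 15.242

m ≈ 15.24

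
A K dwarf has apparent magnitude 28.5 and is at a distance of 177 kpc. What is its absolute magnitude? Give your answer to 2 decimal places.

d = 177 kpc = 177000 pc
5 log₁₀(d/10 pc) = 5 log₁₀(177000) − 5 = 21.240
M = m − 5 log₁₀(d/10) = 28.5 − 21.240 = 7.260

M ≈ 7.26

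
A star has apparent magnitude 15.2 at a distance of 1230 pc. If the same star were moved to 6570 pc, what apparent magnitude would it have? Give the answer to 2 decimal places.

m ≈ 18.84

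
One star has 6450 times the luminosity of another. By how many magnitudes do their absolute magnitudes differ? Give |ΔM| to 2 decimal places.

Pogson: ΔM = −2.5 log₁₀(ratio) = −2.5 log₁₀(6450) = −2.5 × 3.8096 = -9.524

|ΔM| ≈ 9.52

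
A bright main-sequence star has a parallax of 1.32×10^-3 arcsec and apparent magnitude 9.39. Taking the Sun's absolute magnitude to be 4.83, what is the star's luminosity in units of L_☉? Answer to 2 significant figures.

d = 1/p = 1/1.32×10^-3″ = 757.6 pc
M = m − 5 log₁₀ d + 5 = 9.39 − 5·2.8794 + 5 = -0.007
M − M_☉ = -0.007 − 4.83 = -4.837
L/L_☉ = 10^(−0.4 × -4.837) = 86.07

L/L_☉ ≈ 86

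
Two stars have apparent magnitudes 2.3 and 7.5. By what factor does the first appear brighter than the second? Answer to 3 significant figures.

120

Δm = 2.3 − (7.5) = -5.2
Flux ratio = 10^(−0.4 Δm) = 10^(−0.4 × -5.2) = 10^2.080 = 120.2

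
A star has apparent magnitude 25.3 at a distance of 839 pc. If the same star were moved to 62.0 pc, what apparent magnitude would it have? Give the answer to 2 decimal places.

Flux ∝ 1/d², so Δm = 5 log₁₀(d₂/d₁) = 5 log₁₀(62.0/839) = -5.657
m₂ = m₁ + Δm = 25.3 + (-5.657) = 19.643

m ≈ 19.64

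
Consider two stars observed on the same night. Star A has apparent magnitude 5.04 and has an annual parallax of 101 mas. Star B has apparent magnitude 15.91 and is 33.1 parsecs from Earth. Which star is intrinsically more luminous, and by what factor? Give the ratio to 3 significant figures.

Star A is more luminous, by a factor of 1990.

Star A: p = 101 mas = 0.101″ → d = 1/p = 9.901 pc
Star A: M = m − 5 log₁₀ d + 5 = 5.04 − 5·0.9957 + 5 = 5.062
Star B: M = m − 5 log₁₀ d + 5 = 15.91 − 5·1.5198 + 5 = 13.311
ΔM = M_A − M_B = 5.062 − (13.311) = -8.249; smaller M is more luminous → Star A.
L ratio = 10^(0.4 |ΔM|) = 10^3.300 = 1994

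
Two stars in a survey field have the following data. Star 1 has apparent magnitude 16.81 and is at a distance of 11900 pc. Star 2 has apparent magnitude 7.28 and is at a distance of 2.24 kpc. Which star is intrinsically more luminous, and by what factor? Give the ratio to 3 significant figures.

Star 2 is more luminous, by a factor of 230.

Star 1: M = m − 5 log₁₀ d + 5 = 16.81 − 5·4.0755 + 5 = 1.432
Star 2: d = 2.24 kpc = 2240 pc
Star 2: M = m − 5 log₁₀ d + 5 = 7.28 − 5·3.3502 + 5 = -4.471
ΔM = M_1 − M_2 = 1.432 − (-4.471) = 5.904; smaller M is more luminous → Star 2.
L ratio = 10^(0.4 |ΔM|) = 10^2.361 = 229.8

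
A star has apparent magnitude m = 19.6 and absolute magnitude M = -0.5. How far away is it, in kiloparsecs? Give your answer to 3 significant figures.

d ≈ 105 kpc

Distance modulus: m − M = 19.6 − (-0.5) = 20.100
m − M = 5 log₁₀ d − 5
log₁₀ d = (m − M)/5 + 1 = 5.0200
d = 10^5.0200 = 104700 pc
= 104.7 kpc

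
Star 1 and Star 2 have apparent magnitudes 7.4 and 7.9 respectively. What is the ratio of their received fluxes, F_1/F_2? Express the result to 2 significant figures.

F_1/F_2 ≈ 1.6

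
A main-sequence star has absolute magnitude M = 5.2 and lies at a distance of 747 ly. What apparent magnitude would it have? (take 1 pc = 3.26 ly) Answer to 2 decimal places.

d = 747 ly / 3.26 = 229.1 pc
m = M + 5 log₁₀ d − 5 = 5.2 + 5·2.3601 − 5 = 12.001

m ≈ 12.00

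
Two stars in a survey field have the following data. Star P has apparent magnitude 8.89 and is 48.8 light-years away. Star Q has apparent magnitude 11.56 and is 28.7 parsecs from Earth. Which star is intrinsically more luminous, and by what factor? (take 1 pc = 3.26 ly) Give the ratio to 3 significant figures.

Star P: d = 48.8 ly / 3.26 = 14.97 pc
Star P: M = m − 5 log₁₀ d + 5 = 8.89 − 5·1.1752 + 5 = 8.014
Star Q: M = m − 5 log₁₀ d + 5 = 11.56 − 5·1.4579 + 5 = 9.271
ΔM = M_P − M_Q = 8.014 − (9.271) = -1.257; smaller M is more luminous → Star P.
L ratio = 10^(0.4 |ΔM|) = 10^0.503 = 3.182

Star P is more luminous, by a factor of 3.18.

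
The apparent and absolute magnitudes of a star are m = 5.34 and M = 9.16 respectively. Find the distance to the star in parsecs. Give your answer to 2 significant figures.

d ≈ 1.7 pc

Distance modulus: m − M = 5.34 − (9.16) = -3.820
m − M = 5 log₁₀ d − 5
log₁₀ d = (m − M)/5 + 1 = 0.2360
d = 10^0.2360 = 1.722 pc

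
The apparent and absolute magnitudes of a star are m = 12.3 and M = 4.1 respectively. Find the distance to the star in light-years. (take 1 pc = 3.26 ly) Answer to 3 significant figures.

d ≈ 1420 ly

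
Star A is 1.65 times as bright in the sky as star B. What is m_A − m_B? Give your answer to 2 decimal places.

Pogson: Δm = −2.5 log₁₀(ratio) = −2.5 log₁₀(1.65) = −2.5 × 0.2175 = -0.544
Star A is brighter, so it has the smaller magnitude: the difference is negative.

m_A − m_B ≈ -0.54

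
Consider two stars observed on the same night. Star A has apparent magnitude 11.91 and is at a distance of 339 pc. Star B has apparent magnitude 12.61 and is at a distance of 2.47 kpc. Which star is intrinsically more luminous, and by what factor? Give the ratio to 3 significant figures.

Star B is more luminous, by a factor of 27.9.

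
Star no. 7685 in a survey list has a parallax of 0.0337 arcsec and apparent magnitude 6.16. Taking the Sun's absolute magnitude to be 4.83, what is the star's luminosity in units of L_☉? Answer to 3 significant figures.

L/L_☉ ≈ 2.59

d = 1/p = 1/0.0337″ = 29.67 pc
M = m − 5 log₁₀ d + 5 = 6.16 − 5·1.4724 + 5 = 3.798
M − M_☉ = 3.798 − 4.83 = -1.032
L/L_☉ = 10^(−0.4 × -1.032) = 2.587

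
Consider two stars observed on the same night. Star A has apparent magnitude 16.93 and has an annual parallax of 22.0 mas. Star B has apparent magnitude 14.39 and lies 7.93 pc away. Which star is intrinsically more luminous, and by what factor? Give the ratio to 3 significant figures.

Star A is more luminous, by a factor of 3.17.

Star A: p = 22.0 mas = 0.0220″ → d = 1/p = 45.45 pc
Star A: M = m − 5 log₁₀ d + 5 = 16.93 − 5·1.6576 + 5 = 13.642
Star B: M = m − 5 log₁₀ d + 5 = 14.39 − 5·0.8993 + 5 = 14.894
ΔM = M_A − M_B = 13.642 − (14.894) = -1.252; smaller M is more luminous → Star A.
L ratio = 10^(0.4 |ΔM|) = 10^0.501 = 3.167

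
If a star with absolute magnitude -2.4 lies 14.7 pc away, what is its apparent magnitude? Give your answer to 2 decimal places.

m ≈ -1.56

m = M + 5 log₁₀ d − 5 = -2.4 + 5·1.1673 − 5 = -1.563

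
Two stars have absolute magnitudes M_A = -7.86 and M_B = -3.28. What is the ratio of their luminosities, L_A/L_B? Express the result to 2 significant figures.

L_A/L_B ≈ 68

ΔM = M_A − M_B = -4.58
L_A/L_B = 10^(−0.4 ΔM) = 10^1.832 = 67.92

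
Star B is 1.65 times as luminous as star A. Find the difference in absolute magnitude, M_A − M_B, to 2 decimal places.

Pogson: ΔM = −2.5 log₁₀(ratio) = −2.5 log₁₀(1.65) = −2.5 × 0.2175 = -0.544
Star B is brighter so has the smaller magnitude: M_A − M_B is positive.

M_A − M_B ≈ 0.54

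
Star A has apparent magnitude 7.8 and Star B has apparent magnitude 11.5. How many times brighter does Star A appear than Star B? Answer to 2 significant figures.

30

Δm = 7.8 − (11.5) = -3.7
Flux ratio = 10^(−0.4 Δm) = 10^(−0.4 × -3.7) = 10^1.480 = 30.20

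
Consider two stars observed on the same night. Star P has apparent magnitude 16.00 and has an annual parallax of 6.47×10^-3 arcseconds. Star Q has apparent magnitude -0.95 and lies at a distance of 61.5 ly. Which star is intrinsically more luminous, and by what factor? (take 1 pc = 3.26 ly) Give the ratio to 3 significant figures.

Star P: d = 1/p = 1/6.47×10^-3″ = 154.6 pc
Star P: M = m − 5 log₁₀ d + 5 = 16.00 − 5·2.1891 + 5 = 10.055
Star Q: d = 61.5 ly / 3.26 = 18.87 pc
Star Q: M = m − 5 log₁₀ d + 5 = -0.95 − 5·1.2757 + 5 = -2.328
ΔM = M_P − M_Q = 10.055 − (-2.328) = 12.383; smaller M is more luminous → Star Q.
L ratio = 10^(0.4 |ΔM|) = 10^4.953 = 89770

Star Q is more luminous, by a factor of 89800.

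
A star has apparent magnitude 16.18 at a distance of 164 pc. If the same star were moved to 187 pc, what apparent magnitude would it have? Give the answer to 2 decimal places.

m ≈ 16.46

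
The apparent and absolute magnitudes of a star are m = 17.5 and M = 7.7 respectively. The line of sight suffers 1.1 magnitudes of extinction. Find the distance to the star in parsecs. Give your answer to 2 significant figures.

d ≈ 550 pc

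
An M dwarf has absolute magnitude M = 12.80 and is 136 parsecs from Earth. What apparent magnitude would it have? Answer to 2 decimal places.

m ≈ 18.47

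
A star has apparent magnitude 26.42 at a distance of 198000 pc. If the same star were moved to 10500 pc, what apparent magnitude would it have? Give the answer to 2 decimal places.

m ≈ 20.04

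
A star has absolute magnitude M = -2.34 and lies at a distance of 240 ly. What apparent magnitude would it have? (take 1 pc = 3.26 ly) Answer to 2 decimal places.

m ≈ 1.99

d = 240 ly / 3.26 = 73.62 pc
m = M + 5 log₁₀ d − 5 = -2.34 + 5·1.8670 − 5 = 1.995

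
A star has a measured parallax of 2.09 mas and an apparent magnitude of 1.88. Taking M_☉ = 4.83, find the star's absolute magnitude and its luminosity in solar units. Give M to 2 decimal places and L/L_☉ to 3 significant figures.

M ≈ -6.52; L/L_☉ ≈ 34700

d = 1/p = 1000/2.09 mas = 478.5 pc
M = m − 5 log₁₀ d + 5 = 1.88 − 5·2.6799 + 5 = -6.519
M − M_☉ = -6.519 − 4.83 = -11.349
L/L_☉ = 10^(−0.4 × -11.349) = 34650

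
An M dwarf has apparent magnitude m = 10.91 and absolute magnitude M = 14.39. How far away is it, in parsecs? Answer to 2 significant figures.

d ≈ 2.0 pc

μ = m − M = -3.480
m − M = 5 log₁₀ d − 5
log₁₀ d = (m − M)/5 + 1 = 0.3040
d = 10^0.3040 = 2.014 pc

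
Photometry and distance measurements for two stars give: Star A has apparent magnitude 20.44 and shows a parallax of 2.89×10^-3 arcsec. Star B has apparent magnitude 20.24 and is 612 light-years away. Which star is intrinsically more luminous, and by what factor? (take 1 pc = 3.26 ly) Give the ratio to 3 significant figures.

Star A: d = 1/p = 1/2.89×10^-3″ = 346.0 pc
Star A: M = m − 5 log₁₀ d + 5 = 20.44 − 5·2.5391 + 5 = 12.744
Star B: d = 612 ly / 3.26 = 187.7 pc
Star B: M = m − 5 log₁₀ d + 5 = 20.24 − 5·2.2735 + 5 = 13.872
ΔM = M_A − M_B = 12.744 − (13.872) = -1.128; smaller M is more luminous → Star A.
L ratio = 10^(0.4 |ΔM|) = 10^0.451 = 2.826

Star A is more luminous, by a factor of 2.83.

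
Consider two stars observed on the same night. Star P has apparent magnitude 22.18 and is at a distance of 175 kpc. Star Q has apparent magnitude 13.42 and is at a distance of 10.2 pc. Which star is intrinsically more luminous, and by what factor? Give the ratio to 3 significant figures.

Star P is more luminous, by a factor of 92200.

Star P: d = 175 kpc = 175000 pc
Star P: M = m − 5 log₁₀ d + 5 = 22.18 − 5·5.2430 + 5 = 0.965
Star Q: M = m − 5 log₁₀ d + 5 = 13.42 − 5·1.0086 + 5 = 13.377
ΔM = M_P − M_Q = 0.965 − (13.377) = -12.412; smaller M is more luminous → Star P.
L ratio = 10^(0.4 |ΔM|) = 10^4.965 = 92230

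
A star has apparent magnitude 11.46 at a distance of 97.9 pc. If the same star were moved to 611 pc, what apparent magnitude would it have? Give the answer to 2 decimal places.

Flux ∝ 1/d², so Δm = 5 log₁₀(d₂/d₁) = 5 log₁₀(611/97.9) = 3.976
m₂ = m₁ + Δm = 11.46 + (3.976) = 15.436

m ≈ 15.44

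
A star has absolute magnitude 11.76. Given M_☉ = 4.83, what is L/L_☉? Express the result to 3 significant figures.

L/L_☉ ≈ 1.69×10^-3

M − M_☉ = 11.76 − 4.83 = 6.930
L/L_☉ = 10^(−0.4 (M − M_☉)) = 10^-2.772 = 1.690×10^-3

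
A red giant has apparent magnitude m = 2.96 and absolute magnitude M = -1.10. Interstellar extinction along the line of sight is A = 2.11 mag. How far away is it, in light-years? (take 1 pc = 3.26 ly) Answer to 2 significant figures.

m − M = 5 log₁₀(d/10 pc) + A  ⇒  2.96 − (-1.10) − 2.11 = 5 log₁₀(d/10)
1.950 = 5 log₁₀(d/10)
log₁₀ d = (m − M − A)/5 + 1 = 1.3900
d = 10^1.3900 = 24.55 pc
= 80.02 ly

d ≈ 80 ly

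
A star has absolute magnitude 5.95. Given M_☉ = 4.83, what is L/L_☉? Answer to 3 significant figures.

L/L_☉ ≈ 0.356

M − M_☉ = 5.95 − 4.83 = 1.120
L/L_☉ = 10^(−0.4 (M − M_☉)) = 10^-0.448 = 0.3565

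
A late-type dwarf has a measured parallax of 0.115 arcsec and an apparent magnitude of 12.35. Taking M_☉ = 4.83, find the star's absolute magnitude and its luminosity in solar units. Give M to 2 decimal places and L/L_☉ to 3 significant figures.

M ≈ 12.65; L/L_☉ ≈ 7.42×10^-4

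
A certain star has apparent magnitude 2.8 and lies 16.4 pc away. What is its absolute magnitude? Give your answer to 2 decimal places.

5 log₁₀(d/10 pc) = 5 log₁₀(16.40) − 5 = 1.074
M = m − 5 log₁₀(d/10) = 2.8 − 1.074 = 1.726

M ≈ 1.73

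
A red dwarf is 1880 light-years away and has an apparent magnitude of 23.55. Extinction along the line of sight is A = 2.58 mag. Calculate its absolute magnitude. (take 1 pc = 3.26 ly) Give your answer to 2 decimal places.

d = 1880 ly / 3.26 = 576.7 pc
5 log₁₀(d/10 pc) = 5 log₁₀(576.7) − 5 = 8.805
M = m − 5 log₁₀(d/10) − A = 23.55 − 8.805 − 2.58 = 12.165

M ≈ 12.17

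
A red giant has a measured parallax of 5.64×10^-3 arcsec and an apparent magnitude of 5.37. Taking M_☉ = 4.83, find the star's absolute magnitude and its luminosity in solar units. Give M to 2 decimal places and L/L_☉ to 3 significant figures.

M ≈ -0.87; L/L_☉ ≈ 191

d = 1/p = 1/5.64×10^-3″ = 177.3 pc
M = m − 5 log₁₀ d + 5 = 5.37 − 5·2.2487 + 5 = -0.874
M − M_☉ = -0.874 − 4.83 = -5.704
L/L_☉ = 10^(−0.4 × -5.704) = 191.2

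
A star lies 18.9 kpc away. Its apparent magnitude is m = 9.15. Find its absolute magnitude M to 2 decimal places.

M ≈ -7.23

d = 18.9 kpc = 18900 pc
5 log₁₀(d/10 pc) = 5 log₁₀(18900) − 5 = 16.382
M = m − 5 log₁₀(d/10) = 9.15 − 16.382 = -7.232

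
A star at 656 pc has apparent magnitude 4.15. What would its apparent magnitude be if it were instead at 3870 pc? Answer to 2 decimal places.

m ≈ 8.00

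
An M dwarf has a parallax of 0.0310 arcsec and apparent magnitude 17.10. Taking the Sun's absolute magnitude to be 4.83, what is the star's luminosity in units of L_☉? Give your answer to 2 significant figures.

L/L_☉ ≈ 1.3×10^-4

d = 1/p = 1/0.0310″ = 32.26 pc
M = m − 5 log₁₀ d + 5 = 17.10 − 5·1.5086 + 5 = 14.557
M − M_☉ = 14.557 − 4.83 = 9.727
L/L_☉ = 10^(−0.4 × 9.727) = 1.286×10^-4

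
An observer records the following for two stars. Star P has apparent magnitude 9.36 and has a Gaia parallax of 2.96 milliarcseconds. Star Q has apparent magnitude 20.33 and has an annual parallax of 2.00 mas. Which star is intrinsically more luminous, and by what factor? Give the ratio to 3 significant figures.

Star P is more luminous, by a factor of 11200.

Star P: p = 2.96 mas = 2.96×10^-3″ → d = 1/p = 337.8 pc
Star P: M = m − 5 log₁₀ d + 5 = 9.36 − 5·2.5287 + 5 = 1.716
Star Q: p = 2.00 mas = 2.00×10^-3″ → d = 1/p = 500.0 pc
Star Q: M = m − 5 log₁₀ d + 5 = 20.33 − 5·2.6990 + 5 = 11.835
ΔM = M_P − M_Q = 1.716 − (11.835) = -10.119; smaller M is more luminous → Star P.
L ratio = 10^(0.4 |ΔM|) = 10^4.047 = 11160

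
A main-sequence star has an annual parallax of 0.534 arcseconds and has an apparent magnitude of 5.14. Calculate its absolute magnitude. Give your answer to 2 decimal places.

d = 1/p = 1/0.534″ = 1.873 pc
5 log₁₀(d/10 pc) = 5 log₁₀(1.873) − 5 = -3.638
M = m − 5 log₁₀(d/10) = 5.14 + 3.638 = 8.778

M ≈ 8.78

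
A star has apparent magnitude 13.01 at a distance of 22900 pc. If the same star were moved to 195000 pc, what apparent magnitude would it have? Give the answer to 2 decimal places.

Flux ∝ 1/d², so Δm = 5 log₁₀(d₂/d₁) = 5 log₁₀(195000/22900) = 4.651
m₂ = m₁ + Δm = 13.01 + (4.651) = 17.661

m ≈ 17.66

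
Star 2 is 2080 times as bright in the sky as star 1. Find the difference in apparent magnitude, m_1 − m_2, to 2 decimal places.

m_1 − m_2 ≈ 8.30

Pogson: Δm = −2.5 log₁₀(ratio) = −2.5 log₁₀(2080) = −2.5 × 3.3181 = -8.295
Star 2 is brighter so has the smaller magnitude: m_1 − m_2 is positive.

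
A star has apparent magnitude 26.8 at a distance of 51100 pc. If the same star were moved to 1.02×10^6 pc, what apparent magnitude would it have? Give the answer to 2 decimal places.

Flux ∝ 1/d², so Δm = 5 log₁₀(d₂/d₁) = 5 log₁₀(1.02×10^6/51100) = 6.501
m₂ = m₁ + Δm = 26.8 + (6.501) = 33.301

m ≈ 33.30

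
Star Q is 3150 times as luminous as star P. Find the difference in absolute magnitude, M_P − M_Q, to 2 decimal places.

Pogson: ΔM = −2.5 log₁₀(ratio) = −2.5 log₁₀(3150) = −2.5 × 3.4983 = -8.746
Star Q is brighter so has the smaller magnitude: M_P − M_Q is positive.

M_P − M_Q ≈ 8.75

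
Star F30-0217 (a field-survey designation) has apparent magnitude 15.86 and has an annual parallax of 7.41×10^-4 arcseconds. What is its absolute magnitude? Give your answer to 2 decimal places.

M ≈ 5.21

d = 1/p = 1/7.41×10^-4″ = 1350 pc
5 log₁₀(d/10 pc) = 5 log₁₀(1350) − 5 = 10.651
M = m − 5 log₁₀(d/10) = 15.86 − 10.651 = 5.209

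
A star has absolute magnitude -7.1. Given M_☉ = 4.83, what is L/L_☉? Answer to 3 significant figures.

L/L_☉ ≈ 59200

M − M_☉ = -7.1 − 4.83 = -11.930
L/L_☉ = 10^(−0.4 (M − M_☉)) = 10^4.772 = 59160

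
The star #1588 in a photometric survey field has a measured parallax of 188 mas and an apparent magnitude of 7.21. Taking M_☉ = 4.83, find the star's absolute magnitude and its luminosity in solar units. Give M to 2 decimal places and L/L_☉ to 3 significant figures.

d = 1/p = 1000/188 mas = 5.319 pc
M = m − 5 log₁₀ d + 5 = 7.21 − 5·0.7258 + 5 = 8.581
M − M_☉ = 8.581 − 4.83 = 3.751
L/L_☉ = 10^(−0.4 × 3.751) = 0.03160

M ≈ 8.58; L/L_☉ ≈ 0.0316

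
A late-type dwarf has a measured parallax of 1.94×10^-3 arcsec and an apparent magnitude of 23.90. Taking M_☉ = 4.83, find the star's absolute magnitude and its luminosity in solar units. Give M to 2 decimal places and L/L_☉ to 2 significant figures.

M ≈ 15.34; L/L_☉ ≈ 6.3×10^-5

d = 1/p = 1/1.94×10^-3″ = 515.5 pc
M = m − 5 log₁₀ d + 5 = 23.90 − 5·2.7122 + 5 = 15.339
M − M_☉ = 15.339 − 4.83 = 10.509
L/L_☉ = 10^(−0.4 × 10.509) = 6.257×10^-5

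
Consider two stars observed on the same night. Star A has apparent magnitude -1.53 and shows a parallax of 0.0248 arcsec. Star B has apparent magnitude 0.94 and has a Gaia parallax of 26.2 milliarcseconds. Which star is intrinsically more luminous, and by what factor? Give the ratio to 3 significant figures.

Star A: d = 1/p = 1/0.0248″ = 40.32 pc
Star A: M = m − 5 log₁₀ d + 5 = -1.53 − 5·1.6055 + 5 = -4.558
Star B: p = 26.2 mas = 0.0262″ → d = 1/p = 38.17 pc
Star B: M = m − 5 log₁₀ d + 5 = 0.94 − 5·1.5817 + 5 = -1.968
ΔM = M_A − M_B = -4.558 − (-1.968) = -2.589; smaller M is more luminous → Star A.
L ratio = 10^(0.4 |ΔM|) = 10^1.036 = 10.86

Star A is more luminous, by a factor of 10.9.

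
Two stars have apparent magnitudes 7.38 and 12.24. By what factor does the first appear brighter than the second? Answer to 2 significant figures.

88

Δm = 7.38 − (12.24) = -4.86
Flux ratio = 10^(−0.4 Δm) = 10^(−0.4 × -4.86) = 10^1.944 = 87.90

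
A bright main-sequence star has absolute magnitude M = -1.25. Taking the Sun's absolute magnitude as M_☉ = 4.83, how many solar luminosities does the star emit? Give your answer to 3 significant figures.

L/L_☉ ≈ 270

M − M_☉ = -1.25 − 4.83 = -6.080
L/L_☉ = 10^(−0.4 (M − M_☉)) = 10^2.432 = 270.4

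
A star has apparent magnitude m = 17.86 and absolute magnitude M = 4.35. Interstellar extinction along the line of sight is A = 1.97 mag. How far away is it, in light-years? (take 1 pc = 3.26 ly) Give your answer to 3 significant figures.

d ≈ 6630 ly

m − M = 5 log₁₀(d/10 pc) + A  ⇒  17.86 − (4.35) − 1.97 = 5 log₁₀(d/10)
11.540 = 5 log₁₀(d/10)
log₁₀ d = (m − M − A)/5 + 1 = 3.3080
d = 10^3.3080 = 2032 pc
= 6625 ly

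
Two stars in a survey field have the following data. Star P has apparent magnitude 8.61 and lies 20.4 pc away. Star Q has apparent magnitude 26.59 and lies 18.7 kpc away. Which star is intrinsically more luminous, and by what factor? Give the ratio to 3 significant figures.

Star P is more luminous, by a factor of 18.5.

Star P: M = m − 5 log₁₀ d + 5 = 8.61 − 5·1.3096 + 5 = 7.062
Star Q: d = 18.7 kpc = 18700 pc
Star Q: M = m − 5 log₁₀ d + 5 = 26.59 − 5·4.2718 + 5 = 10.231
ΔM = M_P − M_Q = 7.062 − (10.231) = -3.169; smaller M is more luminous → Star P.
L ratio = 10^(0.4 |ΔM|) = 10^1.268 = 18.52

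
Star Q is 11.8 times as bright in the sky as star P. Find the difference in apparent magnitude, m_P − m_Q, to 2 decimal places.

m_P − m_Q ≈ 2.68

Pogson: Δm = −2.5 log₁₀(ratio) = −2.5 log₁₀(11.8) = −2.5 × 1.0719 = -2.680
Star Q is brighter so has the smaller magnitude: m_P − m_Q is positive.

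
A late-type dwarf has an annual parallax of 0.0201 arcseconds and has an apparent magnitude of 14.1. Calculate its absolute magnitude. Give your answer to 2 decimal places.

M ≈ 10.62

d = 1/p = 1/0.0201″ = 49.75 pc
5 log₁₀(d/10 pc) = 5 log₁₀(49.75) − 5 = 3.484
M = m − 5 log₁₀(d/10) = 14.1 − 3.484 = 10.616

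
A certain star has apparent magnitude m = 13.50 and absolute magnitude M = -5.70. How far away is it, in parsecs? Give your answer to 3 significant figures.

μ = m − M = 19.200
m − M = 5 log₁₀ d − 5
log₁₀ d = (m − M)/5 + 1 = 4.8400
d = 10^4.8400 = 69180 pc

d ≈ 69200 pc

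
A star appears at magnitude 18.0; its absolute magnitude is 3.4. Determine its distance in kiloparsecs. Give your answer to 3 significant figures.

Distance modulus: m − M = 18.0 − (3.4) = 14.600
m − M = 5 log₁₀ d − 5
log₁₀ d = (m − M)/5 + 1 = 3.9200
d = 10^3.9200 = 8318 pc
= 8.318 kpc

d ≈ 8.32 kpc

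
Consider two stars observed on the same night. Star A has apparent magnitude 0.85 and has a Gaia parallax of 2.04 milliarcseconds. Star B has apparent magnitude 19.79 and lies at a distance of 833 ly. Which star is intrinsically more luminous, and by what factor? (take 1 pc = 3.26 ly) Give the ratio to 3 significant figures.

Star A is more luminous, by a factor of 1.39×10^8.

Star A: p = 2.04 mas = 2.04×10^-3″ → d = 1/p = 490.2 pc
Star A: M = m − 5 log₁₀ d + 5 = 0.85 − 5·2.6904 + 5 = -7.602
Star B: d = 833 ly / 3.26 = 255.5 pc
Star B: M = m − 5 log₁₀ d + 5 = 19.79 − 5·2.4074 + 5 = 12.753
ΔM = M_A − M_B = -7.602 − (12.753) = -20.355; smaller M is more luminous → Star A.
L ratio = 10^(0.4 |ΔM|) = 10^8.142 = 1.386×10^8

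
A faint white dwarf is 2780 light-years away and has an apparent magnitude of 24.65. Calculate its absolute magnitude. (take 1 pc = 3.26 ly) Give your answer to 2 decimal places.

M ≈ 15.00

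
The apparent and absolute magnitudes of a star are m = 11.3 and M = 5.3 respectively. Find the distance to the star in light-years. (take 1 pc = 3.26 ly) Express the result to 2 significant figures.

μ = m − M = 6.000
m − M = 5 log₁₀ d − 5
log₁₀ d = (m − M)/5 + 1 = 2.2000
d = 10^2.2000 = 158.5 pc
= 516.7 ly

d ≈ 520 ly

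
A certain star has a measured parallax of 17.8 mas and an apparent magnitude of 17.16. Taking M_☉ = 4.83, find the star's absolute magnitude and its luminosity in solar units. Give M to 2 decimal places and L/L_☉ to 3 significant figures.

M ≈ 13.41; L/L_☉ ≈ 3.69×10^-4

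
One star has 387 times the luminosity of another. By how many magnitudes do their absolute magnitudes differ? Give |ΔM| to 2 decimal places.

|ΔM| ≈ 6.47

Pogson: ΔM = −2.5 log₁₀(ratio) = −2.5 log₁₀(387) = −2.5 × 2.5877 = -6.469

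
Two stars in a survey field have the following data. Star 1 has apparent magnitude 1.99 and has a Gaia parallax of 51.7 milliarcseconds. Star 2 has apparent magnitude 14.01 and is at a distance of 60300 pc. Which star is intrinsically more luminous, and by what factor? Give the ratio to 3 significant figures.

Star 2 is more luminous, by a factor of 151.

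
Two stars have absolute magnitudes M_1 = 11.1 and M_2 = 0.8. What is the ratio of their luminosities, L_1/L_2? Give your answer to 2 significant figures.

L_1/L_2 ≈ 7.6×10^-5

ΔM = M_1 − M_2 = 10.3
L_1/L_2 = 10^(−0.4 ΔM) = 10^-4.120 = 7.586×10^-5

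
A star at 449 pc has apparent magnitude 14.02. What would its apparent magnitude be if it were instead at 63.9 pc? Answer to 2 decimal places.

m ≈ 9.79

Flux ∝ 1/d², so Δm = 5 log₁₀(d₂/d₁) = 5 log₁₀(63.9/449) = -4.234
m₂ = m₁ + Δm = 14.02 + (-4.234) = 9.786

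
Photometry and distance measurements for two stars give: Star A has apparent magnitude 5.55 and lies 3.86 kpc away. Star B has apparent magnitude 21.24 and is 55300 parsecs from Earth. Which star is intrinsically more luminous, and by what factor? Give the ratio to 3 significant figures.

Star A is more luminous, by a factor of 9200.

Star A: d = 3.86 kpc = 3860 pc
Star A: M = m − 5 log₁₀ d + 5 = 5.55 − 5·3.5866 + 5 = -7.383
Star B: M = m − 5 log₁₀ d + 5 = 21.24 − 5·4.7427 + 5 = 2.526
ΔM = M_A − M_B = -7.383 − (2.526) = -9.909; smaller M is more luminous → Star A.
L ratio = 10^(0.4 |ΔM|) = 10^3.964 = 9199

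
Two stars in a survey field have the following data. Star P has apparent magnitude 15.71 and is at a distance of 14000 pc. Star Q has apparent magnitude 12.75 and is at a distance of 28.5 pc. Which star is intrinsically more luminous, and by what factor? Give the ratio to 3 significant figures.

Star P: M = m − 5 log₁₀ d + 5 = 15.71 − 5·4.1461 + 5 = -0.021
Star Q: M = m − 5 log₁₀ d + 5 = 12.75 − 5·1.4548 + 5 = 10.476
ΔM = M_P − M_Q = -0.021 − (10.476) = -10.496; smaller M is more luminous → Star P.
L ratio = 10^(0.4 |ΔM|) = 10^4.199 = 15800

Star P is more luminous, by a factor of 15800.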